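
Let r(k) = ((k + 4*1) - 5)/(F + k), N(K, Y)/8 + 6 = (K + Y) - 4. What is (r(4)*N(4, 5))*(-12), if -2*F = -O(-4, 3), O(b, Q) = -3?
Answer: 576/5 ≈ 115.20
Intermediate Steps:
N(K, Y) = -80 + 8*K + 8*Y (N(K, Y) = -48 + 8*((K + Y) - 4) = -48 + 8*(-4 + K + Y) = -48 + (-32 + 8*K + 8*Y) = -80 + 8*K + 8*Y)
F = -3/2 (F = -(-1)*(-3)/2 = -½*3 = -3/2 ≈ -1.5000)
r(k) = (-1 + k)/(-3/2 + k) (r(k) = ((k + 4*1) - 5)/(-3/2 + k) = ((k + 4) - 5)/(-3/2 + k) = ((4 + k) - 5)/(-3/2 + k) = (-1 + k)/(-3/2 + k))
(r(4)*N(4, 5))*(-12) = ((2*(-1 + 4)/(-3 + 2*4))*(-80 + 8*4 + 8*5))*(-12) = ((2*3/(-3 + 8))*(-80 + 32 + 40))*(-12) = ((2*3/5)*(-8))*(-12) = ((2*(⅕)*3)*(-8))*(-12) = ((6/5)*(-8))*(-12) = -48/5*(-12) = 576/5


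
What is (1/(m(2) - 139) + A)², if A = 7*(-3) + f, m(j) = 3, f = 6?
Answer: 4165681/18496 ≈ 225.22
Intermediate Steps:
A = -15 (A = 7*(-3) + 6 = -21 + 6 = -15)
(1/(m(2) - 139) + A)² = (1/(3 - 139) - 15)² = (1/(-136) - 15)² = (-1/136 - 15)² = (-2041/136)² = 4165681/18496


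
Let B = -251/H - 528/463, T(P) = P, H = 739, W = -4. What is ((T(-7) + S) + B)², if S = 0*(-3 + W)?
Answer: 8418725462016/117071412649 ≈ 71.911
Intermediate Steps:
S = 0 (S = 0*(-3 - 4) = 0*(-7) = 0)
B = -506405/342157 (B = -251/739 - 528/463 = -506405/342157 ≈ -1.4800)
((T(-7) + S) + B)² = ((-7 + 0) - 506405/342157)² = (-7 - 506405/342157)² = (-2901504/342157)² = 8418725462016/117071412649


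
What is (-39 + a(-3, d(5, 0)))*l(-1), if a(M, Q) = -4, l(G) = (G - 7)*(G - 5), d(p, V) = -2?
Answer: -2064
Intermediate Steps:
l(G) = (-7 + G)*(-5 + G)
(-39 + a(-3, d(5, 0)))*l(-1) = (-39 - 4)*(35 + (-1)**2 - 12*(-1)) = -43*(35 + 1 + 12) = -43*48 = -2064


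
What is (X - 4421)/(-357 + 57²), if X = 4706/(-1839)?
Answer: -8134925/5318388 ≈ -1.5296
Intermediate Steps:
X = -4706/1839 (X = 4706*(-1/1839) = -4706/1839 ≈ -2.5590)
(X - 4421)/(-357 + 57²) = (-4706/1839 - 4421)/(-357 + 57²) = -8134925/(1839*(-357 + 3249)) = -8134925/1839/2892 = -8134925/1839*1/2892 = -8134925/5318388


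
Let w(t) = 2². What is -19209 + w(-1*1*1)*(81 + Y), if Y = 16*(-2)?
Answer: -19013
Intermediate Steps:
w(t) = 4
Y = -32
-19209 + w(-1*1*1)*(81 + Y) = -19209 + 4*(81 - 32) = -19209 + 4*49 = -19209 + 196 = -19013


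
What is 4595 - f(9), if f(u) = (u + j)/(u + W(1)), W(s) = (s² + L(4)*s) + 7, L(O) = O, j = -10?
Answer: 96496/21 ≈ 4595.0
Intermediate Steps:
W(s) = 7 + s² + 4*s (W(s) = (s² + 4*s) + 7 = 7 + s² + 4*s)
f(u) = (-10 + u)/(12 + u) (f(u) = (u - 10)/(u + (7 + 1² + 4*1)) = (-10 + u)/(u + (7 + 1 + 4)) = (-10 + u)/(u + 12) = (-10 + u)/(12 + u))
4595 - f(9) = 4595 - (-10 + 9)/(12 + 9) = 4595 - (-1)/21 = 4595 - 1*(-1/21) = 4595 + 1/21 = 96496/21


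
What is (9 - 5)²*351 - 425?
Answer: 5191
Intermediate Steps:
(9 - 5)²*351 - 425 = 4²*351 - 425 = 16*351 - 425 = 5616 - 425 = 5191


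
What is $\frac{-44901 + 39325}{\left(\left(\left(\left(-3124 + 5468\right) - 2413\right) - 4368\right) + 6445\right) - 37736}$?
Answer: $\frac{697}{4466} \approx 0.15607$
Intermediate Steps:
$\frac{-44901 + 39325}{\left(\left(\left(\left(-3124 + 5468\right) - 2413\right) - 4368\right) + 6445\right) - 37736} = - \frac{5576}{\left(\left(\left(2344 - 2413\right) - 4368\right) + 6445\right) - 37736} = - \frac{5576}{\left(\left(-69 - 4368\right) + 6445\right) - 37736} = - \frac{5576}{\left(-4437 + 6445\right) - 37736} = - \frac{5576}{2008 - 37736} = - \frac{5576}{-35728} = \left(-5576\right) \left(- \frac{1}{35728}\right) = \frac{697}{4466}$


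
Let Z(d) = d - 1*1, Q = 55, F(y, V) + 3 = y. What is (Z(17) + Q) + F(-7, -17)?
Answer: 61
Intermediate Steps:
F(y, V) = -3 + y
Z(d) = -1 + d (Z(d) = d - 1 = -1 + d)
(Z(17) + Q) + F(-7, -17) = ((-1 + 17) + 55) + (-3 - 7) = (16 + 55) - 10 = 71 - 10 = 61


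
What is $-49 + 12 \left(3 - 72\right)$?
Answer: $-877$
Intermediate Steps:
$-49 + 12 \left(3 - 72\right) = -49 + 12 \left(-69\right) = -49 - 828 = -877$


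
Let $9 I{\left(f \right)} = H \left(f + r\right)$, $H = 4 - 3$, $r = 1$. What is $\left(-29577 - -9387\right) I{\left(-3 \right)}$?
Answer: $\frac{13460}{3} \approx 4486.7$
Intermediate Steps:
$H = 1$
$I{\left(f \right)} = \frac{1}{9} + \frac{f}{9}$ ($I{\left(f \right)} = \frac{1 \left(f + 1\right)}{9} = \frac{1 \left(1 + f\right)}{9} = \frac{1 + f}{9} = \frac{1}{9} + \frac{f}{9}$)
$\left(-29577 - -9387\right) I{\left(-3 \right)} = \left(-29577 - -9387\right) \left(\frac{1}{9} + \frac{1}{9} \left(-3\right)\right) = \left(-29577 + 9387\right) \left(\frac{1}{9} - \frac{1}{3}\right) = \left(-20190\right) \left(- \frac{2}{9}\right) = \frac{13460}{3}$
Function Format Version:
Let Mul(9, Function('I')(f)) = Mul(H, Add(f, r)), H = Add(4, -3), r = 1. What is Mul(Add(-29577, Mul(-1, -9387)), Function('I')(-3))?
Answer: Rational(13460, 3) ≈ 4486.7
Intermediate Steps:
H = 1
Function('I')(f) = Add(Rational(1, 9), Mul(Rational(1, 9), f)) (Function('I')(f) = Mul(Rational(1, 9), Mul(1, Add(f, 1))) = Mul(Rational(1, 9), Mul(1, Add(1, f))) = Mul(Rational(1, 9), Add(1, f)) = Add(Rational(1, 9), Mul(Rational(1, 9), f)))
Mul(Add(-29577, Mul(-1, -9387)), Function('I')(-3)) = Mul(Add(-29577, Mul(-1, -9387)), Add(Rational(1, 9), Mul(Rational(1, 9), -3))) = Mul(Add(-29577, 9387), Add(Rational(1, 9), Rational(-1, 3))) = Mul(-20190, Rational(-2, 9)) = Rational(13460, 3)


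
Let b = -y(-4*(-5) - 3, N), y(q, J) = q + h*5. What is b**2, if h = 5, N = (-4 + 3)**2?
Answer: 1764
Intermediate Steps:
N = 1 (N = (-1)**2 = 1)
y(q, J) = 25 + q (y(q, J) = q + 5*5 = q + 25 = 25 + q)
b = -42 (b = -(25 + (-4*(-5) - 3)) = -(25 + (20 - 3)) = -(25 + 17) = -1*42 = -42)
b**2 = (-42)**2 = 1764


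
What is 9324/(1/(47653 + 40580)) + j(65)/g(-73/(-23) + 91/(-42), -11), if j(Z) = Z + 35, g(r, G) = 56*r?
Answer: 800472012441/973 ≈ 8.2268e+8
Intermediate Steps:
j(Z) = 35 + Z
9324/(1/(47653 + 40580)) + j(65)/g(-73/(-23) + 91/(-42), -11) = 9324/(1/(47653 + 40580)) + (35 + 65)/((56*(-73/(-23) + 91/(-42)))) = 9324/(1/88233) + 100/((56*(-73*(-1/23) + 91*(-1/42)))) = 9324/(1/88233) + 100/((56*(73/23 - 13/6))) = 9324*88233 + 100/((56*(139/138))) = 822684492 + 100/(3892/69) = 822684492 + 100*(69/3892) = 822684492 + 1725/973 = 800472012441/973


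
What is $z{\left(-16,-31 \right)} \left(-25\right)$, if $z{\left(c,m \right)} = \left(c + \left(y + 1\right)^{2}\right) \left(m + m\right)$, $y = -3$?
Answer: $-18600$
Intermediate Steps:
$z{\left(c,m \right)} = 2 m \left(4 + c\right)$ ($z{\left(c,m \right)} = \left(c + \left(-3 + 1\right)^{2}\right) \left(m + m\right) = \left(c + \left(-2\right)^{2}\right) 2 m = \left(c + 4\right) 2 m = \left(4 + c\right) 2 m = 2 m \left(4 + c\right)$)
$z{\left(-16,-31 \right)} \left(-25\right) = 2 \left(-31\right) \left(4 - 16\right) \left(-25\right) = 2 \left(-31\right) \left(-12\right) \left(-25\right) = 744 \left(-25\right) = -18600$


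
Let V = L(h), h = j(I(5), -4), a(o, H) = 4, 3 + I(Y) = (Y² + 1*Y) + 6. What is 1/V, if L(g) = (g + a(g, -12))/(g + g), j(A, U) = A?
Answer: 66/37 ≈ 1.7838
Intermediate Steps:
I(Y) = 3 + Y + Y² (I(Y) = -3 + ((Y² + 1*Y) + 6) = -3 + ((Y² + Y) + 6) = -3 + ((Y + Y²) + 6) = -3 + (6 + Y + Y²) = 3 + Y + Y²)
h = 33 (h = 3 + 5 + 5² = 3 + 5 + 25 = 33)
L(g) = (4 + g)/(2*g) (L(g) = (g + 4)/(g + g) = (4 + g)/((2*g)) = (4 + g)*(1/(2*g)) = (4 + g)/(2*g))
V = 37/66 (V = (½)*(4 + 33)/33 = (½)*(1/33)*37 = 37/66 ≈ 0.56061)
1/V = 1/(37/66) = 66/37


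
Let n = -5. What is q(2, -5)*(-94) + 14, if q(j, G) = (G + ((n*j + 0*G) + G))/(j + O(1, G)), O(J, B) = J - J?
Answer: 954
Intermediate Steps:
O(J, B) = 0
q(j, G) = (-5*j + 2*G)/j (q(j, G) = (G + ((-5*j + 0*G) + G))/(j + 0) = (G + ((-5*j + 0) + G))/j = (G + (-5*j + G))/j = (G + (G - 5*j))/j = (-5*j + 2*G)/j)
q(2, -5)*(-94) + 14 = (-5 + 2*(-5)/2)*(-94) + 14 = (-5 + 2*(-5)*(½))*(-94) + 14 = (-5 - 5)*(-94) + 14 = -10*(-94) + 14 = 940 + 14 = 954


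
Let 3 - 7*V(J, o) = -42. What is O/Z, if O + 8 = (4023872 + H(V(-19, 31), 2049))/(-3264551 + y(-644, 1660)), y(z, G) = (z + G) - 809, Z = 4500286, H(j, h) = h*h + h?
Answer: -2452791/1049320114456 ≈ -2.3375e-6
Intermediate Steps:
V(J, o) = 45/7 (V(J, o) = 3/7 - ⅐*(-42) = 3/7 + 6 = 45/7)
H(j, h) = h + h² (H(j, h) = h² + h = h + h²)
y(z, G) = -809 + G + z (y(z, G) = (G + z) - 809 = -809 + G + z)
O = -17169537/1632172 (O = -8 + (4023872 + 2049*(1 + 2049))/(-3264551 + (-809 + 1660 - 644)) = -8 + (4023872 + 2049*2050)/(-3264551 + 207) = -8 + (4023872 + 4200450)/(-3264344) = -8 + 8224322*(-1/3264344) = -8 - 4112161/1632172 = -17169537/1632172 ≈ -10.519)
O/Z = -17169537/1632172/4500286 = -17169537/1632172*1/4500286 = -2452791/1049320114456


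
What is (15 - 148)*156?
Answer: -20748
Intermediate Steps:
(15 - 148)*156 = -133*156 = -20748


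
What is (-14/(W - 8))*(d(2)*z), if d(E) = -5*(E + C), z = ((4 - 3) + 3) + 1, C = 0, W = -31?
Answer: -700/39 ≈ -17.949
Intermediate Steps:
z = 5 (z = (1 + 3) + 1 = 4 + 1 = 5)
d(E) = -5*E (d(E) = -5*(E + 0) = -5*E)
(-14/(W - 8))*(d(2)*z) = (-14/(-31 - 8))*(-5*2*5) = (-14/(-39))*(-10*5) = -14*(-1/39)*(-50) = (14/39)*(-50) = -700/39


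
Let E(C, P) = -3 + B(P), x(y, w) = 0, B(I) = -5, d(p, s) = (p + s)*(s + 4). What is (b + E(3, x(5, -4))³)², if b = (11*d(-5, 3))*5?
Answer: 1643524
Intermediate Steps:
d(p, s) = (4 + s)*(p + s) (d(p, s) = (p + s)*(4 + s) = (4 + s)*(p + s))
E(C, P) = -8 (E(C, P) = -3 - 5 = -8)
b = -770 (b = (11*(3² + 4*(-5) + 4*3 - 5*3))*5 = (11*(9 - 20 + 12 - 15))*5 = (11*(-14))*5 = -154*5 = -770)
(b + E(3, x(5, -4))³)² = (-770 + (-8)³)² = (-770 - 512)² = (-1282)² = 1643524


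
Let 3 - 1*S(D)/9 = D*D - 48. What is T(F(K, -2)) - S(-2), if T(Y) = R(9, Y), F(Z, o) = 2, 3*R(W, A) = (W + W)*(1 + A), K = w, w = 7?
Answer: -405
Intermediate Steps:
S(D) = 459 - 9*D**2 (S(D) = 27 - 9*(D*D - 48) = 27 - 9*(D**2 - 48) = 27 - 9*(-48 + D**2) = 27 + (432 - 9*D**2) = 459 - 9*D**2)
K = 7
R(W, A) = 2*W*(1 + A)/3 (R(W, A) = ((W + W)*(1 + A))/3 = ((2*W)*(1 + A))/3 = (2*W*(1 + A))/3 = 2*W*(1 + A)/3)
T(Y) = 6 + 6*Y (T(Y) = (2/3)*9*(1 + Y) = 6 + 6*Y)
T(F(K, -2)) - S(-2) = (6 + 6*2) - (459 - 9*(-2)**2) = (6 + 12) - (459 - 9*4) = 18 - (459 - 36) = 18 - 1*423 = 18 - 423 = -405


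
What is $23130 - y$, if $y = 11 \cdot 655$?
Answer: $15925$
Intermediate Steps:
$y = 7205$
$23130 - y = 23130 - 7205 = 15925$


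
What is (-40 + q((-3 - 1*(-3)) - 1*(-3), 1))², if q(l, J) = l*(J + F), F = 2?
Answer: 961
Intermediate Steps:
q(l, J) = l*(2 + J) (q(l, J) = l*(J + 2) = l*(2 + J))
(-40 + q((-3 - 1*(-3)) - 1*(-3), 1))² = (-40 + ((-3 - 1*(-3)) - 1*(-3))*(2 + 1))² = (-40 + ((-3 + 3) + 3)*3)² = (-40 + (0 + 3)*3)² = (-40 + 3*3)² = (-40 + 9)² = (-31)² = 961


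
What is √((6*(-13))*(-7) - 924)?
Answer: 3*I*√42 ≈ 19.442*I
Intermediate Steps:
√((6*(-13))*(-7) - 924) = √(-78*(-7) - 924) = √(546 - 924) = √(-378) = 3*I*√42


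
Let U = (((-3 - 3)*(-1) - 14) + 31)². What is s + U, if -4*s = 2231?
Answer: -115/4 ≈ -28.750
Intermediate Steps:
s = -2231/4 (s = -¼*2231 = -2231/4 ≈ -557.75)
U = 529 (U = ((-6*(-1) - 14) + 31)² = ((6 - 14) + 31)² = (-8 + 31)² = 23² = 529)
s + U = -2231/4 + 529 = -115/4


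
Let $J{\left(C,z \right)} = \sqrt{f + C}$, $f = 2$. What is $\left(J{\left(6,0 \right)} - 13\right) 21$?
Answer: $-273 + 42 \sqrt{2} \approx -213.6$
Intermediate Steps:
$J{\left(C,z \right)} = \sqrt{2 + C}$
$\left(J{\left(6,0 \right)} - 13\right) 21 = \left(\sqrt{2 + 6} - 13\right) 21 = \left(\sqrt{8} - 13\right) 21 = \left(2 \sqrt{2} - 13\right) 21 = \left(-13 + 2 \sqrt{2}\right) 21 = -273 + 42 \sqrt{2}$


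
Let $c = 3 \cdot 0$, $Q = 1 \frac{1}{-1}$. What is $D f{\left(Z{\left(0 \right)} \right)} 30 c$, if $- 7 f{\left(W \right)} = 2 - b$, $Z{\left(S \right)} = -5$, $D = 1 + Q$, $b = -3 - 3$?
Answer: $0$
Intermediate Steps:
$Q = -1$ ($Q = 1 \left(-1\right) = -1$)
$b = -6$ ($b = -3 - 3 = -6$)
$D = 0$ ($D = 1 - 1 = 0$)
$c = 0$
$f{\left(W \right)} = - \frac{8}{7}$ ($f{\left(W \right)} = - \frac{2 - -6}{7} = - \frac{2 + 6}{7} = \left(- \frac{1}{7}\right) 8 = - \frac{8}{7}$)
$D f{\left(Z{\left(0 \right)} \right)} 30 c = 0 \left(- \frac{8}{7}\right) 30 \cdot 0 = 0 \cdot 30 \cdot 0 = 0 \cdot 0 = 0$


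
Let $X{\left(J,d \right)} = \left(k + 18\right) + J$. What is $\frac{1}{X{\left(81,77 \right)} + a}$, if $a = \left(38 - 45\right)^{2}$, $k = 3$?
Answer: $\frac{1}{151} \approx 0.0066225$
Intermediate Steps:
$a = 49$ ($a = \left(-7\right)^{2} = 49$)
$X{\left(J,d \right)} = 21 + J$ ($X{\left(J,d \right)} = \left(3 + 18\right) + J = 21 + J$)
$\frac{1}{X{\left(81,77 \right)} + a} = \frac{1}{\left(21 + 81\right) + 49} = \frac{1}{102 + 49} = \frac{1}{151}$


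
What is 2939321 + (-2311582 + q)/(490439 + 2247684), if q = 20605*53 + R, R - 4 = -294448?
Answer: 8048220920522/2738123 ≈ 2.9393e+6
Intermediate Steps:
R = -294444 (R = 4 - 294448 = -294444)
q = 797621 (q = 20605*53 - 294444 = 1092065 - 294444 = 797621)
2939321 + (-2311582 + q)/(490439 + 2247684) = 2939321 + (-2311582 + 797621)/(490439 + 2247684) = 2939321 - 1513961/2738123 = 8048220920522/2738123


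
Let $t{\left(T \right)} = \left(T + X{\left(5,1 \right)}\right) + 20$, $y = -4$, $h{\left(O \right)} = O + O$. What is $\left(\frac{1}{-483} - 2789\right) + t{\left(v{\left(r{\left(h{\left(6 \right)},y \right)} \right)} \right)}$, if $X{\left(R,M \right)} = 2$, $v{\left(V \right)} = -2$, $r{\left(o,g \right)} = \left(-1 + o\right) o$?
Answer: $- \frac{1337428}{483} \approx -2769.0$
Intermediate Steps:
$h{\left(O \right)} = 2 O$
$r{\left(o,g \right)} = o \left(-1 + o\right)$
$t{\left(T \right)} = 22 + T$ ($t{\left(T \right)} = \left(T + 2\right) + 20 = \left(2 + T\right) + 20 = 22 + T$)
$\left(\frac{1}{-483} - 2789\right) + t{\left(v{\left(r{\left(h{\left(6 \right)},y \right)} \right)} \right)} = \left(\frac{1}{-483} - 2789\right) + \left(22 - 2\right) = \left(- \frac{1}{483} - 2789\right) + 20 = - \frac{1347088}{483} + 20 = - \frac{1337428}{483}$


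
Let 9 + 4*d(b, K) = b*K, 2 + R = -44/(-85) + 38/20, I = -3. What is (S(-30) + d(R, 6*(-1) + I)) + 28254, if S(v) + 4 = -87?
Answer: 19148671/680 ≈ 28160.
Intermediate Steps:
S(v) = -91 (S(v) = -4 - 87 = -91)
R = 71/170 (R = -2 + (-44/(-85) + 38/20) = -2 + (-44*(-1/85) + 38*(1/20)) = -2 + (44/85 + 19/10) = -2 + 411/170 = 71/170 ≈ 0.41765)
d(b, K) = -9/4 + K*b/4 (d(b, K) = -9/4 + (b*K)/4 = -9/4 + (K*b)/4 = -9/4 + K*b/4)
(S(-30) + d(R, 6*(-1) + I)) + 28254 = (-91 + (-9/4 + (¼)*(6*(-1) - 3)*(71/170))) + 28254 = (-91 + (-9/4 + (¼)*(-6 - 3)*(71/170))) + 28254 = (-91 + (-9/4 + (¼)*(-9)*(71/170))) + 28254 = (-91 + (-9/4 - 639/680)) + 28254 = (-91 - 2169/680) + 28254 = -64049/680 + 28254 = 19148671/680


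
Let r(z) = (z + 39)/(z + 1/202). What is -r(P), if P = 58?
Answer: -19594/11717 ≈ -1.6723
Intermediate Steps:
r(z) = (39 + z)/(1/202 + z) (r(z) = (39 + z)/(z + 1/202) = (39 + z)/(1/202 + z))
-r(P) = -202*(39 + 58)/(1 + 202*58) = -202*97/(1 + 11716) = -202*97/11717 = -1*19594/11717 = -19594/11717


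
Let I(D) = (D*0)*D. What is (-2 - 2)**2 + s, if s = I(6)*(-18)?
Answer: 16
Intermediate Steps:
I(D) = 0 (I(D) = 0*D = 0)
s = 0 (s = 0*(-18) = 0)
(-2 - 2)**2 + s = (-2 - 2)**2 + 0 = (-4)**2 + 0 = 16 + 0 = 16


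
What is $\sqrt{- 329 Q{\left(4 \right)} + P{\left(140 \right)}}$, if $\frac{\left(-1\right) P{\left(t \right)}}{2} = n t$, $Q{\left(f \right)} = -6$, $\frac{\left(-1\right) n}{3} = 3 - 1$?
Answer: $3 \sqrt{406} \approx 60.448$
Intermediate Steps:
$n = -6$ ($n = - 3 \left(3 - 1\right) = \left(-3\right) 2 = -6$)
$P{\left(t \right)} = 12 t$ ($P{\left(t \right)} = - 2 \left(- 6 t\right) = 12 t$)
$\sqrt{- 329 Q{\left(4 \right)} + P{\left(140 \right)}} = \sqrt{\left(-329\right) \left(-6\right) + 12 \cdot 140} = \sqrt{1974 + 1680} = \sqrt{3654} = 3 \sqrt{406}$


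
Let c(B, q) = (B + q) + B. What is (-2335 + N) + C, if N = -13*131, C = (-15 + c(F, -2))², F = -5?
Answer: -3309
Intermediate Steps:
c(B, q) = q + 2*B
C = 729 (C = (-15 + (-2 + 2*(-5)))² = (-15 + (-2 - 10))² = (-15 - 12)² = (-27)² = 729)
N = -1703
(-2335 + N) + C = (-2335 - 1703) + 729 = -4038 + 729 = -3309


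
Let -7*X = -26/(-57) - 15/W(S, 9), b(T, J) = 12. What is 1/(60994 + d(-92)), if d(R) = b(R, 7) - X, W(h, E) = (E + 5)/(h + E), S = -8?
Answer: 5586/340779025 ≈ 1.6392e-5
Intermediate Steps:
W(h, E) = (5 + E)/(E + h)
X = 491/5586 (X = -(-26/(-57) - 15*(9 - 8)/(5 + 9))/7 = -(-26*(-1/57) - 15/(14/1))/7 = -(26/57 - 15/(1*14))/7 = -(26/57 - 15/14)/7 = -1/7*(-491/798) = 491/5586 ≈ 0.087898)
d(R) = 66541/5586 (d(R) = 12 - 1*491/5586 = 12 - 491/5586 = 66541/5586)
1/(60994 + d(-92)) = 1/(60994 + 66541/5586) = 1/(340779025/5586) = 5586/340779025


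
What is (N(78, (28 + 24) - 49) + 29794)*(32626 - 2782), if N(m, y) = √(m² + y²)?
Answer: 889172136 + 89532*√677 ≈ 8.9150e+8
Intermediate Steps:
(N(78, (28 + 24) - 49) + 29794)*(32626 - 2782) = (√(78² + ((28 + 24) - 49)²) + 29794)*(32626 - 2782) = (√(6084 + (52 - 49)²) + 29794)*29844 = (√(6084 + 3²) + 29794)*29844 = (√(6084 + 9) + 29794)*29844 = (√6093 + 29794)*29844 = (3*√677 + 29794)*29844 = (29794 + 3*√677)*29844 = 889172136 + 89532*√677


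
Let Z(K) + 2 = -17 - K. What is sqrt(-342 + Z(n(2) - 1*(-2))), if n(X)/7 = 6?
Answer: 9*I*sqrt(5) ≈ 20.125*I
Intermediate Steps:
n(X) = 42 (n(X) = 7*6 = 42)
Z(K) = -19 - K (Z(K) = -2 + (-17 - K) = -19 - K)
sqrt(-342 + Z(n(2) - 1*(-2))) = sqrt(-342 + (-19 - (42 - 1*(-2)))) = sqrt(-342 + (-19 - (42 + 2))) = sqrt(-342 + (-19 - 1*44)) = sqrt(-342 + (-19 - 44)) = sqrt(-342 - 63) = sqrt(-405) = 9*I*sqrt(5)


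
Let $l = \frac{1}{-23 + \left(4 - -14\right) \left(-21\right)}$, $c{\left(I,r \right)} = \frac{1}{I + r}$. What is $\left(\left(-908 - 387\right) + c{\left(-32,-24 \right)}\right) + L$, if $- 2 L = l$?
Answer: $- \frac{29080893}{22456} \approx -1295.0$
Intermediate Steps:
$l = - \frac{1}{401}$ ($l = \frac{1}{-23 + \left(4 + 14\right) \left(-21\right)} = \frac{1}{-23 + 18 \left(-21\right)} = \frac{1}{-23 - 378} = \frac{1}{-401} = - \frac{1}{401} \approx -0.0024938$)
$L = \frac{1}{802}$ ($L = \left(- \frac{1}{2}\right) \left(- \frac{1}{401}\right) = \frac{1}{802} \approx 0.0012469$)
$\left(\left(-908 - 387\right) + c{\left(-32,-24 \right)}\right) + L = \left(\left(-908 - 387\right) + \frac{1}{-32 - 24}\right) + \frac{1}{802} = \left(-1295 + \frac{1}{-56}\right) + \frac{1}{802} = \left(-1295 - \frac{1}{56}\right) + \frac{1}{802} = - \frac{72521}{56} + \frac{1}{802} = - \frac{29080893}{22456}$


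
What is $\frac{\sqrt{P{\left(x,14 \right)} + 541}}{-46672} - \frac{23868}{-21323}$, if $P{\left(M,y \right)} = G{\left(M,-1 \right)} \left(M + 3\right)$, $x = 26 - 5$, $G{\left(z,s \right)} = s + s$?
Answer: $\frac{23868}{21323} - \frac{\sqrt{493}}{46672} \approx 1.1189$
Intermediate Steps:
$G{\left(z,s \right)} = 2 s$
$x = 21$
$P{\left(M,y \right)} = -6 - 2 M$ ($P{\left(M,y \right)} = 2 \left(-1\right) \left(M + 3\right) = - 2 \left(3 + M\right) = -6 - 2 M$)
$\frac{\sqrt{P{\left(x,14 \right)} + 541}}{-46672} - \frac{23868}{-21323} = \frac{\sqrt{\left(-6 - 42\right) + 541}}{-46672} - \frac{23868}{-21323} = \sqrt{\left(-6 - 42\right) + 541} \left(- \frac{1}{46672}\right) - - \frac{23868}{21323} = \sqrt{-48 + 541} \left(- \frac{1}{46672}\right) + \frac{23868}{21323} = \sqrt{493} \left(- \frac{1}{46672}\right) + \frac{23868}{21323} = - \frac{\sqrt{493}}{46672} + \frac{23868}{21323} = \frac{23868}{21323} - \frac{\sqrt{493}}{46672}$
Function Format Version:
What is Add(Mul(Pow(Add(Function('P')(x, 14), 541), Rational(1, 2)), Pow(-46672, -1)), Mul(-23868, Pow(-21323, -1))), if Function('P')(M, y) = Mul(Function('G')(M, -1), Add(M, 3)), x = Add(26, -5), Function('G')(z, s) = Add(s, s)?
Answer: Add(Rational(23868, 21323), Mul(Rational(-1, 46672), Pow(493, Rational(1, 2)))) ≈ 1.1189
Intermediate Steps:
Function('G')(z, s) = Mul(2, s)
x = 21
Function('P')(M, y) = Add(-6, Mul(-2, M)) (Function('P')(M, y) = Mul(Mul(2, -1), Add(M, 3)) = Mul(-2, Add(3, M)) = Add(-6, Mul(-2, M)))
Add(Mul(Pow(Add(Function('P')(x, 14), 541), Rational(1, 2)), Pow(-46672, -1)), Mul(-23868, Pow(-21323, -1))) = Add(Mul(Pow(Add(Add(-6, Mul(-2, 21)), 541), Rational(1, 2)), Pow(-46672, -1)), Mul(-23868, Pow(-21323, -1))) = Add(Mul(Pow(Add(Add(-6, -42), 541), Rational(1, 2)), Rational(-1, 46672)), Mul(-23868, Rational(-1, 21323))) = Add(Mul(Pow(Add(-48, 541), Rational(1, 2)), Rational(-1, 46672)), Rational(23868, 21323)) = Add(Mul(Pow(493, Rational(1, 2)), Rational(-1, 46672)), Rational(23868, 21323)) = Add(Mul(Rational(-1, 46672), Pow(493, Rational(1, 2))), Rational(23868, 21323)) = Add(Rational(23868, 21323), Mul(Rational(-1, 46672), Pow(493, Rational(1, 2))))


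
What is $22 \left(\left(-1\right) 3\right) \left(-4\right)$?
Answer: $264$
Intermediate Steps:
$22 \left(\left(-1\right) 3\right) \left(-4\right) = 22 \left(-3\right) \left(-4\right) = \left(-66\right) \left(-4\right) = 264$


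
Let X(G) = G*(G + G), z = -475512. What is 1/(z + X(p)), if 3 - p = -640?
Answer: 1/351386 ≈ 2.8459e-6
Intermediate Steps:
p = 643 (p = 3 - 1*(-640) = 3 + 640 = 643)
X(G) = 2*G² (X(G) = G*(2*G) = 2*G²)
1/(z + X(p)) = 1/(-475512 + 2*643²) = 1/(-475512 + 2*413449) = 1/(-475512 + 826898) = 1/351386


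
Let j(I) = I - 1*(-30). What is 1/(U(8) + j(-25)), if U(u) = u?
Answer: 1/13 ≈ 0.076923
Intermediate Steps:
j(I) = 30 + I (j(I) = I + 30 = 30 + I)
1/(U(8) + j(-25)) = 1/(8 + (30 - 25)) = 1/(8 + 5) = 1/13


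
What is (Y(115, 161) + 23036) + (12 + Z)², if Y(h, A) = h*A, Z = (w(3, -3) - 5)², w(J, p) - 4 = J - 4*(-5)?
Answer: 287567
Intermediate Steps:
w(J, p) = 24 + J (w(J, p) = 4 + (J - 4*(-5)) = 4 + (J + 20) = 4 + (20 + J) = 24 + J)
Z = 484 (Z = ((24 + 3) - 5)² = (27 - 5)² = 22² = 484)
Y(h, A) = A*h
(Y(115, 161) + 23036) + (12 + Z)² = (161*115 + 23036) + (12 + 484)² = (18515 + 23036) + 496² = 41551 + 246016 = 287567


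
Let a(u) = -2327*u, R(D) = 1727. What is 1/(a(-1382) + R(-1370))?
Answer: 1/3217641 ≈ 3.1079e-7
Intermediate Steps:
1/(a(-1382) + R(-1370)) = 1/(-2327*(-1382) + 1727) = 1/(3215914 + 1727) = 1/3217641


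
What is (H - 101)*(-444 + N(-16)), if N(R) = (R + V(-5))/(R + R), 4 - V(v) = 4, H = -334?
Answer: 385845/2 ≈ 1.9292e+5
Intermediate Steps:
V(v) = 0 (V(v) = 4 - 1*4 = 4 - 4 = 0)
N(R) = ½ (N(R) = (R + 0)/(R + R) = R/((2*R)) = R*(1/(2*R)) = ½)
(H - 101)*(-444 + N(-16)) = (-334 - 101)*(-444 + ½) = -435*(-887/2) = 385845/2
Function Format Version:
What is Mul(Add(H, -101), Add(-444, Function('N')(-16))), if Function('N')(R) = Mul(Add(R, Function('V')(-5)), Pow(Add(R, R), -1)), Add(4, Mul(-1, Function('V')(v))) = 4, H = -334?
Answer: Rational(385845, 2) ≈ 1.9292e+5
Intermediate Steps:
Function('V')(v) = 0 (Function('V')(v) = Add(4, Mul(-1, 4)) = Add(4, -4) = 0)
Function('N')(R) = Rational(1, 2) (Function('N')(R) = Mul(Add(R, 0), Pow(Add(R, R), -1)) = Mul(R, Pow(Mul(2, R), -1)) = Mul(R, Mul(Rational(1, 2), Pow(R, -1))) = Rational(1, 2))
Mul(Add(H, -101), Add(-444, Function('N')(-16))) = Mul(Add(-334, -101), Add(-444, Rational(1, 2))) = Mul(-435, Rational(-887, 2)) = Rational(385845, 2)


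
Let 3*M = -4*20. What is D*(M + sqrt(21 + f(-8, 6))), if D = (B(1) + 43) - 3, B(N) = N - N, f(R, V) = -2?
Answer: -3200/3 + 40*sqrt(19) ≈ -892.31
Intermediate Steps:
B(N) = 0
M = -80/3 (M = (-4*20)/3 = (1/3)*(-80) = -80/3 ≈ -26.667)
D = 40 (D = (0 + 43) - 3 = 43 - 3 = 40)
D*(M + sqrt(21 + f(-8, 6))) = 40*(-80/3 + sqrt(21 - 2)) = 40*(-80/3 + sqrt(19)) = -3200/3 + 40*sqrt(19)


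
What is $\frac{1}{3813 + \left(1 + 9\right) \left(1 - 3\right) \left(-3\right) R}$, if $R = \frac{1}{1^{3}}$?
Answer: $\frac{1}{3873} \approx 0.0002582$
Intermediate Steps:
$R = 1$ ($R = 1^{-1} = 1$)
$\frac{1}{3813 + \left(1 + 9\right) \left(1 - 3\right) \left(-3\right) R} = \frac{1}{3813 + \left(1 + 9\right) \left(1 - 3\right) \left(-3\right) 1} = \frac{1}{3813 + 10 \left(-2\right) \left(-3\right) 1} = \frac{1}{3813 + \left(-20\right) \left(-3\right) 1} = \frac{1}{3813 + 60 \cdot 1} = \frac{1}{3813 + 60} = \frac{1}{3873}$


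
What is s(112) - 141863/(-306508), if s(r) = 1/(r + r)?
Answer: 8020955/17164448 ≈ 0.46730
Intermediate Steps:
s(r) = 1/(2*r)
s(112) - 141863/(-306508) = (½)/112 - 141863/(-306508) = (½)*(1/112) - 141863*(-1)/306508 = 1/224 - 1*(-141863/306508) = 1/224 + 141863/306508 = 8020955/17164448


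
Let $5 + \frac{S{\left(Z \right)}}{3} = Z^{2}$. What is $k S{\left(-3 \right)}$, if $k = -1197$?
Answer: $-14364$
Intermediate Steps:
$S{\left(Z \right)} = -15 + 3 Z^{2}$
$k S{\left(-3 \right)} = - 1197 \left(-15 + 3 \left(-3\right)^{2}\right) = - 1197 \left(-15 + 3 \cdot 9\right) = - 1197 \left(-15 + 27\right) = \left(-1197\right) 12 = -14364$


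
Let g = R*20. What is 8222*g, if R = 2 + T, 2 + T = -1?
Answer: -164440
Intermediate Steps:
T = -3 (T = -2 - 1 = -3)
R = -1 (R = 2 - 3 = -1)
g = -20 (g = -1*20 = -20)
8222*g = 8222*(-20) = -164440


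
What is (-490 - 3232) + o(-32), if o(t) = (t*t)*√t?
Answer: -3722 + 4096*I*√2 ≈ -3722.0 + 5792.6*I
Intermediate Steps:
o(t) = t^(5/2) (o(t) = t²*√t = t^(5/2))
(-490 - 3232) + o(-32) = (-490 - 3232) + (-32)^(5/2) = -3722 + 4096*I*√2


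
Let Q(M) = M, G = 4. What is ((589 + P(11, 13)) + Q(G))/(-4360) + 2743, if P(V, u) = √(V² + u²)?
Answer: 11958887/4360 - √290/4360 ≈ 2742.9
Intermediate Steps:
((589 + P(11, 13)) + Q(G))/(-4360) + 2743 = ((589 + √(11² + 13²)) + 4)/(-4360) + 2743 = ((589 + √(121 + 169)) + 4)*(-1/4360) + 2743 = ((589 + √290) + 4)*(-1/4360) + 2743 = (593 + √290)*(-1/4360) + 2743 = (-593/4360 - √290/4360) + 2743 = 11958887/4360 - √290/4360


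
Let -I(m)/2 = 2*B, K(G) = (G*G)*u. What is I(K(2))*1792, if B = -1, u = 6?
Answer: 7168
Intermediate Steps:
K(G) = 6*G**2 (K(G) = (G*G)*6 = G**2*6 = 6*G**2)
I(m) = 4 (I(m) = -4*(-1) = -2*(-2) = 4)
I(K(2))*1792 = 4*1792 = 7168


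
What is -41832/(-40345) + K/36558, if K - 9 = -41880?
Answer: -53330413/491644170 ≈ -0.10847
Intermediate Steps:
K = -41871 (K = 9 - 41880 = -41871)
-41832/(-40345) + K/36558 = -41832/(-40345) - 41871/36558 = -41832*(-1/40345) - 41871*1/36558 = 41832/40345 - 13957/12186 = -53330413/491644170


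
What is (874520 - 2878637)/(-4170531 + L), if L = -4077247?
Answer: 2004117/8247778 ≈ 0.24299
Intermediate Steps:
(874520 - 2878637)/(-4170531 + L) = (874520 - 2878637)/(-4170531 - 4077247) = -2004117/(-8247778) = -2004117*(-1/8247778) = 2004117/8247778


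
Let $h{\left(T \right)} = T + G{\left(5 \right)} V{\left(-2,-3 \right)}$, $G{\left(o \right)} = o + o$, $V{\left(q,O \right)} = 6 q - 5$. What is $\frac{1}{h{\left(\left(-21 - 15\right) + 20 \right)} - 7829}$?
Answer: $- \frac{1}{8015} \approx -0.00012477$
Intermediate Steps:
$V{\left(q,O \right)} = -5 + 6 q$
$G{\left(o \right)} = 2 o$
$h{\left(T \right)} = -170 + T$ ($h{\left(T \right)} = T + 2 \cdot 5 \left(-5 + 6 \left(-2\right)\right) = T + 10 \left(-5 - 12\right) = T + 10 \left(-17\right) = T - 170 = -170 + T$)
$\frac{1}{h{\left(\left(-21 - 15\right) + 20 \right)} - 7829} = \frac{1}{\left(-170 + \left(\left(-21 - 15\right) + 20\right)\right) - 7829} = \frac{1}{\left(-170 + \left(-36 + 20\right)\right) - 7829} = \frac{1}{\left(-170 - 16\right) - 7829} = \frac{1}{-186 - 7829} = \frac{1}{-8015} = - \frac{1}{8015}$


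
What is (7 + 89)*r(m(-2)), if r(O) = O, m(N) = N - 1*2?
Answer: -384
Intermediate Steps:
m(N) = -2 + N (m(N) = N - 2 = -2 + N)
(7 + 89)*r(m(-2)) = (7 + 89)*(-2 - 2) = 96*(-4) = -384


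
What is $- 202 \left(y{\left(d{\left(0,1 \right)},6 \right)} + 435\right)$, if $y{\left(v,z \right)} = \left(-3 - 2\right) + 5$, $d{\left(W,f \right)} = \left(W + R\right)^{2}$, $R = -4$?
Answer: $-87870$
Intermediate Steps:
$d{\left(W,f \right)} = \left(-4 + W\right)^{2}$ ($d{\left(W,f \right)} = \left(W - 4\right)^{2} = \left(-4 + W\right)^{2}$)
$y{\left(v,z \right)} = 0$ ($y{\left(v,z \right)} = -5 + 5 = 0$)
$- 202 \left(y{\left(d{\left(0,1 \right)},6 \right)} + 435\right) = - 202 \left(0 + 435\right) = \left(-202\right) 435 = -87870$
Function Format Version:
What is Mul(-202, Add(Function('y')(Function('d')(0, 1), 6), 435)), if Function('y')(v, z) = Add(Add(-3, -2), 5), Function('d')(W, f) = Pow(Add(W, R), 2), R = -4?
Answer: -87870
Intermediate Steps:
Function('d')(W, f) = Pow(Add(-4, W), 2) (Function('d')(W, f) = Pow(Add(W, -4), 2) = Pow(Add(-4, W), 2))
Function('y')(v, z) = 0 (Function('y')(v, z) = Add(-5, 5) = 0)
Mul(-202, Add(Function('y')(Function('d')(0, 1), 6), 435)) = Mul(-202, Add(0, 435)) = Mul(-202, 435) = -87870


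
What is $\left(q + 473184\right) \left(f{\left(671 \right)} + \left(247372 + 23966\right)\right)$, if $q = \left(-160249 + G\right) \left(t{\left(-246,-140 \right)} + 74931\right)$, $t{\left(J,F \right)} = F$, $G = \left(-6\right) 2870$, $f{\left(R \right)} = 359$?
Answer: $-3606128535169115$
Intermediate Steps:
$G = -17220$
$q = -13273083979$ ($q = \left(-160249 - 17220\right) \left(-140 + 74931\right) = \left(-177469\right) 74791 = -13273083979$)
$\left(q + 473184\right) \left(f{\left(671 \right)} + \left(247372 + 23966\right)\right) = \left(-13273083979 + 473184\right) \left(359 + \left(247372 + 23966\right)\right) = - 13272610795 \left(359 + 271338\right) = \left(-13272610795\right) 271697 = -3606128535169115$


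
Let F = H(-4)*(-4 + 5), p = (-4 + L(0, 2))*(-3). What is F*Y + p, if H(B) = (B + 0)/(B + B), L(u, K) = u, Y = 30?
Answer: 27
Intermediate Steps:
H(B) = ½ (H(B) = B/((2*B)) = B*(1/(2*B)) = ½)
p = 12 (p = (-4 + 0)*(-3) = -4*(-3) = 12)
F = ½ (F = (-4 + 5)/2 = (½)*1 = ½ ≈ 0.50000)
F*Y + p = (½)*30 + 12 = 15 + 12 = 27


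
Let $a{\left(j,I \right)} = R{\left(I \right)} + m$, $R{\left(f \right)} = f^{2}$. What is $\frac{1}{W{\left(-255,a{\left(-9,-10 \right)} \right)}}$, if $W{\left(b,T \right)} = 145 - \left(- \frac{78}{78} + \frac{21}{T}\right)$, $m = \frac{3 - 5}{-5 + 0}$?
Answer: $\frac{502}{73187} \approx 0.0068591$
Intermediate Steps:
$m = \frac{2}{5}$ ($m = - \frac{2}{-5} = \left(-2\right) \left(- \frac{1}{5}\right) = \frac{2}{5} \approx 0.4$)
$a{\left(j,I \right)} = \frac{2}{5} + I^{2}$ ($a{\left(j,I \right)} = I^{2} + \frac{2}{5} = \frac{2}{5} + I^{2}$)
$W{\left(b,T \right)} = 146 - \frac{21}{T}$ ($W{\left(b,T \right)} = 145 - \left(\left(-78\right) \frac{1}{78} + \frac{21}{T}\right) = 145 - \left(-1 + \frac{21}{T}\right) = 145 + \left(1 - \frac{21}{T}\right) = 146 - \frac{21}{T}$)
$\frac{1}{W{\left(-255,a{\left(-9,-10 \right)} \right)}} = \frac{1}{146 - \frac{21}{\frac{2}{5} + \left(-10\right)^{2}}} = \frac{1}{146 - \frac{21}{\frac{2}{5} + 100}} = \frac{1}{146 - \frac{21}{\frac{502}{5}}} = \frac{1}{146 - \frac{105}{502}} = \frac{1}{\frac{73187}{502}} = \frac{502}{73187}$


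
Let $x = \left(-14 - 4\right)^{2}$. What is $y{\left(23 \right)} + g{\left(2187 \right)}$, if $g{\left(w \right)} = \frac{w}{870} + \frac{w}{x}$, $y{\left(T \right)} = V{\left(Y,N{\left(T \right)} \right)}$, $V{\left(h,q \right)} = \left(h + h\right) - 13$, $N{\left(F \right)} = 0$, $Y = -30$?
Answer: $- \frac{36967}{580} \approx -63.736$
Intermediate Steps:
$V{\left(h,q \right)} = -13 + 2 h$ ($V{\left(h,q \right)} = 2 h - 13 = -13 + 2 h$)
$x = 324$ ($x = \left(-18\right)^{2} = 324$)
$y{\left(T \right)} = -73$ ($y{\left(T \right)} = -13 + 2 \left(-30\right) = -13 - 60 = -73$)
$g{\left(w \right)} = \frac{199 w}{46980}$ ($g{\left(w \right)} = \frac{w}{870} + \frac{w}{324} = \frac{199 w}{46980}$)
$y{\left(23 \right)} + g{\left(2187 \right)} = -73 + \frac{199}{46980} \cdot 2187 = -73 + \frac{5373}{580} = - \frac{36967}{580}$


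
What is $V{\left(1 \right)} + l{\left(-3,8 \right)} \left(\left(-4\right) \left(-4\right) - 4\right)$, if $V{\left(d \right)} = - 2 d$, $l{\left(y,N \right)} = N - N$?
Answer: $-2$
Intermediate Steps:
$l{\left(y,N \right)} = 0$
$V{\left(1 \right)} + l{\left(-3,8 \right)} \left(\left(-4\right) \left(-4\right) - 4\right) = \left(-2\right) 1 + 0 \left(\left(-4\right) \left(-4\right) - 4\right) = -2 + 0 \left(16 - 4\right) = -2 + 0 \cdot 12 = -2 + 0 = -2$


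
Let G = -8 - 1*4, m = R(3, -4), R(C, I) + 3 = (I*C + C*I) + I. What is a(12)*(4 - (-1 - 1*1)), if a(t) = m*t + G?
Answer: -2304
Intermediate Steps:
R(C, I) = -3 + I + 2*C*I (R(C, I) = -3 + ((I*C + C*I) + I) = -3 + ((C*I + C*I) + I) = -3 + (2*C*I + I) = -3 + (I + 2*C*I) = -3 + I + 2*C*I)
m = -31 (m = -3 - 4 + 2*3*(-4) = -3 - 4 - 24 = -31)
G = -12 (G = -8 - 4 = -12)
a(t) = -12 - 31*t (a(t) = -31*t - 12 = -12 - 31*t)
a(12)*(4 - (-1 - 1*1)) = (-12 - 31*12)*(4 - (-1 - 1*1)) = (-12 - 372)*(4 - (-1 - 1)) = -384*(4 - 1*(-2)) = -384*(4 + 2) = -384*6 = -2304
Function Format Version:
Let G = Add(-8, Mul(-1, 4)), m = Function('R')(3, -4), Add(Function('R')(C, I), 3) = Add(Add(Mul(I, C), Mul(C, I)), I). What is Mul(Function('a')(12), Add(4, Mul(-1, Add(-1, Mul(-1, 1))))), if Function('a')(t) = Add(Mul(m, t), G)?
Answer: -2304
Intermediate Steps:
Function('R')(C, I) = Add(-3, I, Mul(2, C, I)) (Function('R')(C, I) = Add(-3, Add(Add(Mul(I, C), Mul(C, I)), I)) = Add(-3, Add(Add(Mul(C, I), Mul(C, I)), I)) = Add(-3, Add(Mul(2, C, I), I)) = Add(-3, Add(I, Mul(2, C, I))) = Add(-3, I, Mul(2, C, I)))
m = -31 (m = Add(-3, -4, Mul(2, 3, -4)) = Add(-3, -4, -24) = -31)
G = -12 (G = Add(-8, -4) = -12)
Function('a')(t) = Add(-12, Mul(-31, t)) (Function('a')(t) = Add(Mul(-31, t), -12) = Add(-12, Mul(-31, t)))
Mul(Function('a')(12), Add(4, Mul(-1, Add(-1, Mul(-1, 1))))) = Mul(Add(-12, Mul(-31, 12)), Add(4, Mul(-1, Add(-1, Mul(-1, 1))))) = Mul(Add(-12, -372), Add(4, Mul(-1, Add(-1, -1)))) = Mul(-384, Add(4, Mul(-1, -2))) = Mul(-384, Add(4, 2)) = Mul(-384, 6) = -2304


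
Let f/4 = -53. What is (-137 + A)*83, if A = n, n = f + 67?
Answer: -23406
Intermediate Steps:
f = -212 (f = 4*(-53) = -212)
n = -145 (n = -212 + 67 = -145)
A = -145
(-137 + A)*83 = (-137 - 145)*83 = -282*83 = -23406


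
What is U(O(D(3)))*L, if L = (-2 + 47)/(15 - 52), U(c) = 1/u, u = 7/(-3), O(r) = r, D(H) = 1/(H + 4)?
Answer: 135/259 ≈ 0.52124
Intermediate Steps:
D(H) = 1/(4 + H)
u = -7/3 (u = 7*(-1/3) = -7/3 ≈ -2.3333)
U(c) = -3/7 (U(c) = 1/(-7/3) = -3/7)
L = -45/37 (L = 45/(-37) = 45*(-1/37) = -45/37 ≈ -1.2162)
U(O(D(3)))*L = -3/7*(-45/37) = 135/259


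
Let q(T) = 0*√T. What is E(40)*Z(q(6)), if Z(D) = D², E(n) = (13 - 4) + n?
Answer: 0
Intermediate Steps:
E(n) = 9 + n
q(T) = 0
E(40)*Z(q(6)) = (9 + 40)*0² = 49*0 = 0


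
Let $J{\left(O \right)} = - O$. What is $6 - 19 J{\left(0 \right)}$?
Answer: $6$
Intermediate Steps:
$6 - 19 J{\left(0 \right)} = 6 - 19 \left(\left(-1\right) 0\right) = 6 - 0 = 6 + 0 = 6$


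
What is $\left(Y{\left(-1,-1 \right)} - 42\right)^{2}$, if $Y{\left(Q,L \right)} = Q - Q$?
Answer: $1764$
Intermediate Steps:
$Y{\left(Q,L \right)} = 0$
$\left(Y{\left(-1,-1 \right)} - 42\right)^{2} = \left(0 - 42\right)^{2} = \left(-42\right)^{2} = 1764$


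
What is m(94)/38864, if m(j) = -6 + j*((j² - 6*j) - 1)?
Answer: 194367/9716 ≈ 20.005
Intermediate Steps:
m(j) = -6 + j*(-1 + j² - 6*j)
m(94)/38864 = (-6 + 94³ - 1*94 - 6*94²)/38864 = (-6 + 830584 - 94 - 6*8836)*(1/38864) = (-6 + 830584 - 94 - 53016)*(1/38864) = 777468*(1/38864) = 194367/9716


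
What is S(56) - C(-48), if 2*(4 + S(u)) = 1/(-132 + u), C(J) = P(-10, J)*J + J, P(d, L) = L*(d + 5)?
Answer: 1757727/152 ≈ 11564.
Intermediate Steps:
P(d, L) = L*(5 + d)
C(J) = J - 5*J**2 (C(J) = (J*(5 - 10))*J + J = (J*(-5))*J + J = (-5*J)*J + J = -5*J**2 + J = J - 5*J**2)
S(u) = -4 + 1/(2*(-132 + u))
S(56) - C(-48) = (1057 - 8*56)/(2*(-132 + 56)) - (-48)*(1 - 5*(-48)) = (1/2)*(1057 - 448)/(-76) - (-48)*(1 + 240) = (1/2)*(-1/76)*609 - (-48)*241 = -609/152 - 1*(-11568) = -609/152 + 11568 = 1757727/152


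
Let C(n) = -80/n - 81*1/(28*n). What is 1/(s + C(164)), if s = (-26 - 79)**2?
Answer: 4592/50624479 ≈ 9.0707e-5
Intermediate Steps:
C(n) = -2321/(28*n) (C(n) = -80/n - 81/(28*n) = -2321/(28*n))
s = 11025 (s = (-105)**2 = 11025)
1/(s + C(164)) = 1/(11025 - 2321/28/164) = 1/(11025 - 2321/28*1/164) = 1/(11025 - 2321/4592) = 1/(50624479/4592) = 4592/50624479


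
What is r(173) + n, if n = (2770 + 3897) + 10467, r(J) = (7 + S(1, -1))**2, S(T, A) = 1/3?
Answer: 154690/9 ≈ 17188.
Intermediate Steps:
S(T, A) = 1/3
r(J) = 484/9 (r(J) = (7 + 1/3)**2 = (22/3)**2 = 484/9)
n = 17134 (n = 6667 + 10467 = 17134)
r(173) + n = 484/9 + 17134 = 154690/9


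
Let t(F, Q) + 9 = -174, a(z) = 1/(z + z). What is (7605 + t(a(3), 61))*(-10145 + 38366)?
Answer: 209456262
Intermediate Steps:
a(z) = 1/(2*z)
t(F, Q) = -183 (t(F, Q) = -9 - 174 = -183)
(7605 + t(a(3), 61))*(-10145 + 38366) = (7605 - 183)*(-10145 + 38366) = 7422*28221 = 209456262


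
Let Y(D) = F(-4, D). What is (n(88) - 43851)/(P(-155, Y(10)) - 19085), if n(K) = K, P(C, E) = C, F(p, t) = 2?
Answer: 43763/19240 ≈ 2.2746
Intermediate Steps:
Y(D) = 2
(n(88) - 43851)/(P(-155, Y(10)) - 19085) = (88 - 43851)/(-155 - 19085) = -43763/(-19240) = -43763*(-1/19240) = 43763/19240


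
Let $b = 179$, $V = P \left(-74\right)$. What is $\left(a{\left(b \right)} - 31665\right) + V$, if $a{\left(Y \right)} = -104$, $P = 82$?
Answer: $-37837$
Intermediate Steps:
$V = -6068$ ($V = 82 \left(-74\right) = -6068$)
$\left(a{\left(b \right)} - 31665\right) + V = \left(-104 - 31665\right) - 6068 = -31769 - 6068 = -37837$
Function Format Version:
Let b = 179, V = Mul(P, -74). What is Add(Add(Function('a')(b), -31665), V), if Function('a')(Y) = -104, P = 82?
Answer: -37837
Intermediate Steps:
V = -6068 (V = Mul(82, -74) = -6068)
Add(Add(Function('a')(b), -31665), V) = Add(Add(-104, -31665), -6068) = Add(-31769, -6068) = -37837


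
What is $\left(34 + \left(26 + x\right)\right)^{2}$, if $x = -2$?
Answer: $3364$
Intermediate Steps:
$\left(34 + \left(26 + x\right)\right)^{2} = \left(34 + \left(26 - 2\right)\right)^{2} = \left(34 + 24\right)^{2} = 58^{2} = 3364$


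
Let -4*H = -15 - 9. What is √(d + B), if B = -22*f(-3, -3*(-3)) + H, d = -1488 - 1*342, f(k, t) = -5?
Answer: I*√1714 ≈ 41.401*I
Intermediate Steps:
H = 6 (H = -(-15 - 9)/4 = -¼*(-24) = 6)
d = -1830 (d = -1488 - 342 = -1830)
B = 116 (B = -22*(-5) + 6 = 110 + 6 = 116)
√(d + B) = √(-1830 + 116) = √(-1714) = I*√1714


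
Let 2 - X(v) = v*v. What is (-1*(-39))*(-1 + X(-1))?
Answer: 0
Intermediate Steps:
X(v) = 2 - v² (X(v) = 2 - v*v = 2 - v²)
(-1*(-39))*(-1 + X(-1)) = (-1*(-39))*(-1 + (2 - 1*(-1)²)) = 39*(-1 + (2 - 1*1)) = 39*(-1 + (2 - 1)) = 39*(-1 + 1) = 39*0 = 0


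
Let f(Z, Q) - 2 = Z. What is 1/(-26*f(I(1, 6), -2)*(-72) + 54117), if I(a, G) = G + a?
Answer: 1/70965 ≈ 1.4091e-5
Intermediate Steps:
f(Z, Q) = 2 + Z
1/(-26*f(I(1, 6), -2)*(-72) + 54117) = 1/(-26*(2 + (6 + 1))*(-72) + 54117) = 1/(-26*(2 + 7)*(-72) + 54117) = 1/(-26*9*(-72) + 54117) = 1/(-234*(-72) + 54117) = 1/(16848 + 54117) = 1/70965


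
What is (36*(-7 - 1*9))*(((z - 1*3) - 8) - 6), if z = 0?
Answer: 9792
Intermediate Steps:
(36*(-7 - 1*9))*(((z - 1*3) - 8) - 6) = (36*(-7 - 1*9))*(((0 - 1*3) - 8) - 6) = (36*(-7 - 9))*(((0 - 3) - 8) - 6) = (36*(-16))*((-3 - 8) - 6) = -576*(-11 - 6) = -576*(-17) = 9792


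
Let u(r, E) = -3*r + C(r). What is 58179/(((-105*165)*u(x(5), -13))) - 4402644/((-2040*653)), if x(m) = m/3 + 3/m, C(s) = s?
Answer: 6287657/1554140 ≈ 4.0457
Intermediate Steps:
x(m) = 3/m + m/3 (x(m) = m*(⅓) + 3/m = m/3 + 3/m = 3/m + m/3)
u(r, E) = -2*r (u(r, E) = -3*r + r = -2*r)
58179/(((-105*165)*u(x(5), -13))) - 4402644/((-2040*653)) = 58179/(((-105*165)*(-2*(3/5 + (⅓)*5)))) - 4402644/((-2040*653)) = 58179/((-(-34650)*(3*(⅕) + 5/3))) - 4402644/(-1332120) = 58179/((-(-34650)*(⅗ + 5/3))) - 4402644*(-1/1332120) = 58179/((-(-34650)*34/15)) + 366887/111010 = 58179/((-17325*(-68/15))) + 366887/111010 = 58179/78540 + 366887/111010 = 58179*(1/78540) + 366887/111010 = 1763/2380 + 366887/111010 = 6287657/1554140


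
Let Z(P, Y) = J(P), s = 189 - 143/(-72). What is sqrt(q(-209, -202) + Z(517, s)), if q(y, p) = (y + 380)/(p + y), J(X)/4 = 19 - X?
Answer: 3*I*sqrt(4155073)/137 ≈ 44.636*I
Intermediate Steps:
s = 13751/72 (s = 189 - 143*(-1)/72 = 189 - 1*(-143/72) = 189 + 143/72 = 13751/72 ≈ 190.99)
J(X) = 76 - 4*X (J(X) = 4*(19 - X) = 76 - 4*X)
q(y, p) = (380 + y)/(p + y)
Z(P, Y) = 76 - 4*P
sqrt(q(-209, -202) + Z(517, s)) = sqrt((380 - 209)/(-202 - 209) + (76 - 4*517)) = sqrt(171/(-411) + (76 - 2068)) = sqrt(-1/411*171 - 1992) = sqrt(-57/137 - 1992) = sqrt(-272961/137) = 3*I*sqrt(4155073)/137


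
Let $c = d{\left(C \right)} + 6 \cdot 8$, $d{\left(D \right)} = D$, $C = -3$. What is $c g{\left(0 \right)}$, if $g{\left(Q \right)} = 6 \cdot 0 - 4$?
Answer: $-180$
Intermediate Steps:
$g{\left(Q \right)} = -4$ ($g{\left(Q \right)} = 0 - 4 = -4$)
$c = 45$ ($c = -3 + 6 \cdot 8 = -3 + 48 = 45$)
$c g{\left(0 \right)} = 45 \left(-4\right) = -180$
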